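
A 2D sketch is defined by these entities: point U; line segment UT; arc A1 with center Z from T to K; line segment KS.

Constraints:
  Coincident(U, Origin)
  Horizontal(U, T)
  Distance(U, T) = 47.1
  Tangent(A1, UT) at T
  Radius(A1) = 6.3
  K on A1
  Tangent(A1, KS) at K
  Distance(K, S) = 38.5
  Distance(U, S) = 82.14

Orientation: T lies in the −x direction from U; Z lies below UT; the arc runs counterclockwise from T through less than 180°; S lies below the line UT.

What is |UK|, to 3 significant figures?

52.2

Checks: |ZK| = 6.300 ✓; ∠(ZK, KS) = 90.00° ✓; |KS| = 38.50 ✓; |US| = 82.14 ✓.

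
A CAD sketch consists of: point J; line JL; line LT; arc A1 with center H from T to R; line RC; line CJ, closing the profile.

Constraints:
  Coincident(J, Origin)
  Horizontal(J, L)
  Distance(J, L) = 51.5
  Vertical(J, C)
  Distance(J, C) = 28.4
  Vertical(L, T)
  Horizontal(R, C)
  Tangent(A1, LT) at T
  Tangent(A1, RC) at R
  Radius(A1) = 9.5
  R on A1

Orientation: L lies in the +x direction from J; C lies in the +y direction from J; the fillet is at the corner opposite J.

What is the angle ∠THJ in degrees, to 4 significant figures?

155.8°

J is at the origin; JL is horizontal with |JL| = 51.5 and L on the +x side, so L = (51.50, 0.000). J and C share the same x with |JC| = 28.4 and C on the +y side, so C = (0.000, 28.40). The virtual corner opposite J is at (51.50, 28.40). Since A1 is tangent to LT there, HT ⟂ LT and since A1 is tangent to RC there, HR ⟂ RC, with radius 9.5, so the center H sits 9.5 in from both sides at H = (42.00, 18.90). That places the tangent points at T = (51.50, 18.90) on LT and R = (42.00, 28.40) on RC. Then cos ∠THJ = HT·HJ / (|HT||HJ|), giving 155.8°.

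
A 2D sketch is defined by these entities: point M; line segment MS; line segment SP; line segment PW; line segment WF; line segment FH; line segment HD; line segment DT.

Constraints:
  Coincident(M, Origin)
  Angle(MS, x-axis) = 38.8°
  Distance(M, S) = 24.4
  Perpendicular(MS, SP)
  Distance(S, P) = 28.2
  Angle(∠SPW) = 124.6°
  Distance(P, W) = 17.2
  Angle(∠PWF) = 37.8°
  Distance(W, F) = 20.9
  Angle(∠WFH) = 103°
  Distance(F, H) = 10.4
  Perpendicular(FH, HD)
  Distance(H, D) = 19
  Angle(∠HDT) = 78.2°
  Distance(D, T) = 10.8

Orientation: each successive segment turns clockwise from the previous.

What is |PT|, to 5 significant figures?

11.432

M is at the origin; MS runs at 38.8° with length 24.4, so S = (19.016, 15.289). MS ⟂ SP, so SP runs at -51.200°; with |SP| = 28.2, P = (36.686, -6.6882). ∠SPW = 124.6° gives PW at -106.60° from the x-axis; with |PW| = 17.2, W = (31.772, -23.171). ∠PWF = 37.8° gives WF at 111.20° from the x-axis; with |WF| = 20.9, F = (24.214, -3.6858). ∠WFH = 103.0° gives FH at 34.200° from the x-axis; with |FH| = 10.4, H = (32.816, 2.1599). The perpendicularity gives HD at right angles to FH, so HD runs at -55.800°; with |HD| = 19.0, D = (43.496, -13.555). ∠HDT = 78.2° gives DT at -157.60° from the x-axis; with |DT| = 10.8, T = (33.510, -17.670). Then |PT| = |T − P| = 11.432.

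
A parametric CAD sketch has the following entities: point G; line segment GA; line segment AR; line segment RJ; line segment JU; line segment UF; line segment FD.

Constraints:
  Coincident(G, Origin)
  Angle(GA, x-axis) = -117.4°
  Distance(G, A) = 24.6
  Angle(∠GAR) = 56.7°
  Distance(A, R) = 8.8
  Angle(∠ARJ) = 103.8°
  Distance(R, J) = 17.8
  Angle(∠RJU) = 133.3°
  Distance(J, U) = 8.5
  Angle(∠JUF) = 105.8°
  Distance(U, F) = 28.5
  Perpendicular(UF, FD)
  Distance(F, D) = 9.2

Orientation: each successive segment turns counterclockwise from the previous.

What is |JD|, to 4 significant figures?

30.83

G is at the origin; GA runs at -117.4° with length 24.6, so A = (-11.32, -21.84). ∠GAR = 56.7° gives AR at 5.900° from the x-axis; with |AR| = 8.8, R = (-2.568, -20.94). ∠ARJ = 103.8° gives RJ at 82.10° from the x-axis; with |RJ| = 17.8, J = (-0.1210, -3.305). ∠RJU = 133.3° gives JU at 128.8° from the x-axis; with |JU| = 8.5, U = (-5.447, 3.320). ∠JUF = 105.8° gives UF at -157.0° from the x-axis; with |UF| = 28.5, F = (-31.68, -7.816). UF is perpendicular to FD, so FD runs at -67.00°; with |FD| = 9.2, D = (-28.09, -16.28). Then |JD| = |D − J| = 30.83.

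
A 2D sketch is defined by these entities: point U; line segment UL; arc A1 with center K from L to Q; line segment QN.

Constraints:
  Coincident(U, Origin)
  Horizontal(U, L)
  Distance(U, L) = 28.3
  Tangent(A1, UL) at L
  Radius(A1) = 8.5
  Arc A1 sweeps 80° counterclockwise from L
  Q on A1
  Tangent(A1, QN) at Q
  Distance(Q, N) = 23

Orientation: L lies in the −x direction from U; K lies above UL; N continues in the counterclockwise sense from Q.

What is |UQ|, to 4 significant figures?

21.13

U is at the origin; U and L share the same y with |UL| = 28.3 and L on the −x side, so L = (-28.30, 0.000). Tangency of A1 to UL means the radius KL is perpendicular to UL, so K = L + (0, 8.5) = (-28.30, 8.500). On A1, L sits at bearing -90° from K; an 80° counterclockwise sweep puts Q at bearing -10°, so Q = K + 8.5·(cos -10°, sin -10°) = (-19.93, 7.024). Then |UQ| = |Q − U| = 21.13.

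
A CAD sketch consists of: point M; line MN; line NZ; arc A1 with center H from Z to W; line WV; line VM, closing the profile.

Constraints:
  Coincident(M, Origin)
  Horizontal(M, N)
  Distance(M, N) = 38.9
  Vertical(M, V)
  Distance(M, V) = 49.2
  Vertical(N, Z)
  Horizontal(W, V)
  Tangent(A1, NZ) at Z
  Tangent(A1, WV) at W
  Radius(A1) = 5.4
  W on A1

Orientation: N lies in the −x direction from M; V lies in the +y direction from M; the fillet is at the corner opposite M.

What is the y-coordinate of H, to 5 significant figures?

43.800

M is at the origin; M and N share the same y with |MN| = 38.9 and N on the −x side, so N = (-38.900, 0.0000). M and V share the same x with |MV| = 49.2 and V on the +y side, so V = (0.0000, 49.200). The virtual corner opposite M is at (-38.900, 49.200). The tangent condition forces HZ to be normal to NZ and A1 meets WV tangentially, so HW is at right angles to WV, with radius 5.4, so the center H sits 5.4 in from both sides at H = (-33.500, 43.800). So H.y = 43.800.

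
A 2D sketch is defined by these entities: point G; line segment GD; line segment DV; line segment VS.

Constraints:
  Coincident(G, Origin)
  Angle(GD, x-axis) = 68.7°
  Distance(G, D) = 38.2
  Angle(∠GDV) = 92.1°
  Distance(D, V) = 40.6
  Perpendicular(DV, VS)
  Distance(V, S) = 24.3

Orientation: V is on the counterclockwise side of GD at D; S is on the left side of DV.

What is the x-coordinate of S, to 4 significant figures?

-33.04

G is at the origin; GD runs at 68.7° with length 38.2, so D = 38.2·(cos 68.7°, sin 68.7°) = (13.88, 35.59). ∠GDV = 92.1°, so DV runs at 68.7° + (180° − 92.1°) = 156.6° from the x-axis; with |DV| = 40.6, V = D + 40.6·(cos 156.6°, sin 156.6°) = (-23.38, 51.71). DV ⟂ VS; with |VS| = 24.3 on the left of DV, S = V + 24.3·(-0.3971, -0.9178) = (-33.04, 29.41). So S.x = -33.04.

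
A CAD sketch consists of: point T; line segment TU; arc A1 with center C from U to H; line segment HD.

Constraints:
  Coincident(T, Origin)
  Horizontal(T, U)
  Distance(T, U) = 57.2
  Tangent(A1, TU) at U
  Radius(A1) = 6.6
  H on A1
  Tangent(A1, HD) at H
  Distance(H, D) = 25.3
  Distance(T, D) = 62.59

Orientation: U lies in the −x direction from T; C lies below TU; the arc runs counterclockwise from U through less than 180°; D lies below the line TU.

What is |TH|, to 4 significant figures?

63.94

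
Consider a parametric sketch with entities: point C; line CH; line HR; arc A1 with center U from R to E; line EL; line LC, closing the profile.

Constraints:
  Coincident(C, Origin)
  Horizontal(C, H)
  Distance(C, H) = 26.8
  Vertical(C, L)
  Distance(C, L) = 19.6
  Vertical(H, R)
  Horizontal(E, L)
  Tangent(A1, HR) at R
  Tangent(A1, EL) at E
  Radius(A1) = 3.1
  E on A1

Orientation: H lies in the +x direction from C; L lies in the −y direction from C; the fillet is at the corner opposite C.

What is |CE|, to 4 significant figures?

30.75

C is at the origin; C and H share the same y with |CH| = 26.8 and H on the +x side, so H = (26.80, 0.000). C and L share the same x with |CL| = 19.6 and L on the −y side, so L = (0.000, -19.60). The virtual corner opposite C is at (26.80, -19.60). A1 meets HR tangentially, so UR is at right angles to HR and since A1 is tangent to EL there, UE ⟂ EL, with radius 3.1, so the center U sits 3.1 in from both sides at U = (23.70, -16.50). That places the tangent points at R = (26.80, -16.50) on HR and E = (23.70, -19.60) on EL. Then |CE| = |E − C| = 30.75.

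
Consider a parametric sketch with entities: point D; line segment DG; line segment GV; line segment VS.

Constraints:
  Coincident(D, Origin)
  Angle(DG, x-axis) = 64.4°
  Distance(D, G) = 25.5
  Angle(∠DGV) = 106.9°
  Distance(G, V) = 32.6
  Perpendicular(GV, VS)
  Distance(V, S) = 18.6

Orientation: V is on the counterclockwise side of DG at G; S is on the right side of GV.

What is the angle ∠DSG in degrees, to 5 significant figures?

17.353°

D is at the origin; DG runs at 64.4° with length 25.5, so G = 25.5·(cos 64.4°, sin 64.4°) = (11.018, 22.997). ∠DGV = 106.9°, so GV runs at 64.4° + (180° − 106.9°) = 137.50° from the x-axis; with |GV| = 32.6, V = G + 32.6·(cos 137.50°, sin 137.50°) = (-13.017, 45.021). The perpendicularity gives VS at right angles to GV; with |VS| = 18.6 on the right of GV, S = V + 18.6·(0.67559, 0.73728) = (-0.45108, 58.734). Then cos ∠DSG = SD·SG / (|SD||SG|), giving 17.353°.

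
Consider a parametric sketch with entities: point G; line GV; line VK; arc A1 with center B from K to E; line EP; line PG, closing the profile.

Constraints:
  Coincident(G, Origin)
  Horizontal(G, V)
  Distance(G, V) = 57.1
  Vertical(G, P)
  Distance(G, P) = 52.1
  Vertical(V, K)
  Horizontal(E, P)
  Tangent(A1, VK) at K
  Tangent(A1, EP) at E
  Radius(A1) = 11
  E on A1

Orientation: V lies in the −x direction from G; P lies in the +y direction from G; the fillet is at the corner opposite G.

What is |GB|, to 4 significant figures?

61.76

GP is vertical with |GP| = 52.1 and P on the +y side, so P = (0.000, 52.10). The virtual corner opposite G is at (-57.10, 52.10). Since A1 is tangent to VK there, BK ⟂ VK and tangency of A1 to EP means the radius BE is perpendicular to EP, with radius 11.0, so the center B sits 11.0 in from both sides at B = (-46.10, 41.10). Then |GB| = |B − G| = 61.76.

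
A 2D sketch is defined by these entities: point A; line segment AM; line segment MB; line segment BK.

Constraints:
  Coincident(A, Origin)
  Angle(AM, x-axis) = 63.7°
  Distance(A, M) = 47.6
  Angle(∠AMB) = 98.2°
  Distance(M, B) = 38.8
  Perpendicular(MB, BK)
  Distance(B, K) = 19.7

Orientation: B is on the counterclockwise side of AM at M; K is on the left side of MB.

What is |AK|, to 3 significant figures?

53.2

A is at the origin; AM runs at 63.7° with length 47.6, so M = 47.6·(cos 63.7°, sin 63.7°) = (21.1, 42.7). ∠AMB = 98.2°, so MB runs at 63.7° + (180° − 98.2°) = 146° from the x-axis; with |MB| = 38.8, B = M + 38.8·(cos 146°, sin 146°) = (-10.9, 64.6). MB is perpendicular to BK; with |BK| = 19.7 on the left of MB, K = B + 19.7·(-0.566, -0.824) = (-22.0, 48.4). Then |AK| = |K − A| = 53.2.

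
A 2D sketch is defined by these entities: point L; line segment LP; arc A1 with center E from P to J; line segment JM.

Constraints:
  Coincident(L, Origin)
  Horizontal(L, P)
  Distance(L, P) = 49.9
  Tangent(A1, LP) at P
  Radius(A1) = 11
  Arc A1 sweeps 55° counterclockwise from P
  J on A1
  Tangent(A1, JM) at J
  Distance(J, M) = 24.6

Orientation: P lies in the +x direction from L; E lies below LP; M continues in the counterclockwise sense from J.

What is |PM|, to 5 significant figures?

33.936

L is at the origin; L and P share the same y with |LP| = 49.9 and P on the +x side, so P = (49.900, 0.0000). The tangent condition forces EP to be normal to LP, so E = P + (0, -11) = (49.900, -11.000). On A1, P sits at bearing 90° from E; a 55° counterclockwise sweep puts J at bearing 145°, so J = E + 11.0·(cos 145°, sin 145°) = (40.889, -4.6907). Tangency of A1 to JM means the radius EJ is perpendicular to JM, so JM runs along (−sin 145°, cos 145°); with |JM| = 24.6, M = (26.779, -24.842). Then |PM| = |M − P| = 33.936.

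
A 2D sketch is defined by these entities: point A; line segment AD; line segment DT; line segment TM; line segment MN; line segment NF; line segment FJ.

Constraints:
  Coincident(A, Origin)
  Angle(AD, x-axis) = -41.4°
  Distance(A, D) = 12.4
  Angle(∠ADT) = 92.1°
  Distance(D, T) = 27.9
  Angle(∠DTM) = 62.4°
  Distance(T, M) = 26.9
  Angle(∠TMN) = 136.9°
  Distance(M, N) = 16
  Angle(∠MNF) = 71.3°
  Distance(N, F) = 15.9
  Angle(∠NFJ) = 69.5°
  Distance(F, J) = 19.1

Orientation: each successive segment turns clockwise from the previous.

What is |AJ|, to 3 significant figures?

20.0

A is at the origin; AD runs at -41.4° with length 12.4, so D = (9.30, -8.20). ∠ADT = 92.1° gives DT at -129° from the x-axis; with |DT| = 27.9, T = (-8.37, -29.8). ∠DTM = 62.4° gives TM at 113° from the x-axis; with |TM| = 26.9, M = (-18.9, -5.05). ∠TMN = 136.9° gives MN at 70.0° from the x-axis; with |MN| = 16.0, N = (-13.5, 9.99). ∠MNF = 71.3° gives NF at -38.7° from the x-axis; with |NF| = 15.9, F = (-1.04, 0.0465). ∠NFJ = 69.5° gives FJ at -149° from the x-axis; with |FJ| = 19.1, J = (-17.4, -9.73). Then |AJ| = |J − A| = 20.0.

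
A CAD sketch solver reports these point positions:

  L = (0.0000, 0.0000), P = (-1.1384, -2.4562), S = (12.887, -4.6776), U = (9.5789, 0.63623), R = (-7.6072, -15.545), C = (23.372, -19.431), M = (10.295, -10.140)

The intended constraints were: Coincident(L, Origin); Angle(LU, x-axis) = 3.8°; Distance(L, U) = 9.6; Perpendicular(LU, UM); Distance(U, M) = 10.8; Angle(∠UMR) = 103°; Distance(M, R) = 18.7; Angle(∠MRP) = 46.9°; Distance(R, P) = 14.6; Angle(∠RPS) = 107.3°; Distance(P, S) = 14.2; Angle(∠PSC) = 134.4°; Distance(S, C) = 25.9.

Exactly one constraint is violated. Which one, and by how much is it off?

Distance(S, C) = 25.9 — off by 7.80.

L = (0.00, 0.00) ✓; LU at 3.800° ✓; |LU| = 9.600 ✓; ∠(LU, UM) = 90.00° ✓; |UM| = 10.80 ✓; ∠UMR = 103.0° ✓; |MR| = 18.70 ✓; ∠MRP = 46.90° ✓; |RP| = 14.60 ✓; ∠RPS = 107.3° ✓; |PS| = 14.20 ✓; ∠PSC = 134.4° ✓; |SC| = 18.10 ✗.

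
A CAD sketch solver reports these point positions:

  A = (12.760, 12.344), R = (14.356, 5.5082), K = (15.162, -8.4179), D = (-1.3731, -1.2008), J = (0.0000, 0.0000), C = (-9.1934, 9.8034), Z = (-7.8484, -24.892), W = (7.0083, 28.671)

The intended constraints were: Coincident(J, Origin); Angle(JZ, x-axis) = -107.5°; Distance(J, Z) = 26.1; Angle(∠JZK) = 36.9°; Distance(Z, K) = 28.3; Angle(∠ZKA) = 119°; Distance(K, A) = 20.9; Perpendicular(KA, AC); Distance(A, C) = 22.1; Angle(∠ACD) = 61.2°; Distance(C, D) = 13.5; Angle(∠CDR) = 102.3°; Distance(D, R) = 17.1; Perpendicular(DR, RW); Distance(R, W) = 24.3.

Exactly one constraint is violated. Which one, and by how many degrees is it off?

Perpendicular(DR, RW) — off by 5.50°.

J = (0.00, 0.00) ✓; JZ at -107.5° ✓; |JZ| = 26.10 ✓; ∠JZK = 36.90° ✓; |ZK| = 28.30 ✓; ∠ZKA = 119.0° ✓; |KA| = 20.90 ✓; ∠(KA, AC) = 90.00° ✓; |AC| = 22.10 ✓; ∠ACD = 61.20° ✓; |CD| = 13.50 ✓; ∠CDR = 102.3° ✓; |DR| = 17.10 ✓; ∠(DR, RW) = 84.50° ✗; |RW| = 24.30 ✓.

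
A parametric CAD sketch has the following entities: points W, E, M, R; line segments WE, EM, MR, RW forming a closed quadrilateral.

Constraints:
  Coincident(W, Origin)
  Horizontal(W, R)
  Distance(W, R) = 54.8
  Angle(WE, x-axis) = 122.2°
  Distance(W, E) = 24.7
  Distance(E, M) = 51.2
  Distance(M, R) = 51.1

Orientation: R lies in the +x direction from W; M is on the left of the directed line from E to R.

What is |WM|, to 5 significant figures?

55.518

W is at the origin; W and R share the same y with |WR| = 54.8 and R in +x, so R = (54.8, 0). WE runs at 122.2° with |WE| = 24.7, so E = (-13.162, 20.901). M is determined by |EM| = 51.2 and |MR| = 51.1 together: it lies at the intersection of circle(E, 51.2) and circle(R, 51.1). With |ER| = 71.103, the foot of the radical line on ER is 35.624 from E and the perpendicular offset is √(51.2² − 35.624²) = 36.775. Taking the left-of-ER solution: M = (31.698, 45.580).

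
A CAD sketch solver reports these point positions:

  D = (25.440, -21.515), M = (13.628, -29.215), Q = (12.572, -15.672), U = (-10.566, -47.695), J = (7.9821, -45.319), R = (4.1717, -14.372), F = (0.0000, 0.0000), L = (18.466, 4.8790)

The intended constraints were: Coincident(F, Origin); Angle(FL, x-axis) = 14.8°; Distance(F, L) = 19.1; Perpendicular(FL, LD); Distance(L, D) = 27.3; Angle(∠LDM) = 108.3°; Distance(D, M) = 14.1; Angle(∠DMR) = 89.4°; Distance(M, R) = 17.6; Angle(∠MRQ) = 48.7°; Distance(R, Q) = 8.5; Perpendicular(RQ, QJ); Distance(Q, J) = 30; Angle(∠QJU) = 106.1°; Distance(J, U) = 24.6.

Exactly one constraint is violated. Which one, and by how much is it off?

Distance(J, U) = 24.6 — off by 5.90.

F = (0.00, 0.00) ✓; FL at 14.80° ✓; |FL| = 19.10 ✓; ∠(FL, LD) = 90.00° ✓; |LD| = 27.30 ✓; ∠LDM = 108.3° ✓; |DM| = 14.10 ✓; ∠DMR = 89.40° ✓; |MR| = 17.60 ✓; ∠MRQ = 48.70° ✓; |RQ| = 8.500 ✓; ∠(RQ, QJ) = 90.00° ✓; |QJ| = 30.00 ✓; ∠QJU = 106.1° ✓; |JU| = 18.70 ✗.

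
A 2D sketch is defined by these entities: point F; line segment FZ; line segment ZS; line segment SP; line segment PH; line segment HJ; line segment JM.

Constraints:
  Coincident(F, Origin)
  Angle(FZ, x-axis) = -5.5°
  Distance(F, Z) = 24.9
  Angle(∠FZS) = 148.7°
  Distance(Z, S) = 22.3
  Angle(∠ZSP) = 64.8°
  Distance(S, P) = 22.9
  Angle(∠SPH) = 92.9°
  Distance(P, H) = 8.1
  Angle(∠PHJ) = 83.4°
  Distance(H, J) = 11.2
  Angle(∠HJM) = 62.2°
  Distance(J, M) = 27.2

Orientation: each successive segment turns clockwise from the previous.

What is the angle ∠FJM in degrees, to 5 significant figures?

114.18°

F is at the origin; FZ runs at -5.5° with length 24.9, so Z = (24.785, -2.3866). ∠FZS = 148.7° gives ZS at -36.800° from the x-axis; with |ZS| = 22.3, S = (42.642, -15.745). ∠ZSP = 64.8° gives SP at -152.00° from the x-axis; with |SP| = 22.9, P = (22.422, -26.496). ∠SPH = 92.9° gives PH at 120.90° from the x-axis; with |PH| = 8.1, H = (18.262, -19.545). ∠PHJ = 83.4° gives HJ at 24.300° from the x-axis; with |HJ| = 11.2, J = (28.470, -14.936). ∠HJM = 62.2° gives JM at -93.500° from the x-axis; with |JM| = 27.2, M = (26.810, -42.086). Then cos ∠FJM = JF·JM / (|JF||JM|), giving 114.18°.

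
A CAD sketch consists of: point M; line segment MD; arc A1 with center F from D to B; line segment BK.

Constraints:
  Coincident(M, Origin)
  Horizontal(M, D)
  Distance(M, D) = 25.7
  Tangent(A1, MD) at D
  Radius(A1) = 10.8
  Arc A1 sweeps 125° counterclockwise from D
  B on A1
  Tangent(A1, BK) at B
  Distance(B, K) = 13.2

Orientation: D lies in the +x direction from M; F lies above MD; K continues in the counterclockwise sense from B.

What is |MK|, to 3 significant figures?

38.7

M is at the origin; MD is horizontal with |MD| = 25.7 and D on the +x side, so D = (25.7, 0.00). Tangency of A1 to MD means the radius FD is perpendicular to MD, so F = D + (0, 10.8) = (25.7, 10.8). On A1, D sits at bearing -90° from F; a 125° counterclockwise sweep puts B at bearing 35°, so B = F + 10.8·(cos 35°, sin 35°) = (34.5, 17.0). Tangency of A1 to BK means the radius FB is perpendicular to BK, so BK runs along (−sin 35°, cos 35°); with |BK| = 13.2, K = (27.0, 27.8). Then |MK| = |K − M| = 38.7.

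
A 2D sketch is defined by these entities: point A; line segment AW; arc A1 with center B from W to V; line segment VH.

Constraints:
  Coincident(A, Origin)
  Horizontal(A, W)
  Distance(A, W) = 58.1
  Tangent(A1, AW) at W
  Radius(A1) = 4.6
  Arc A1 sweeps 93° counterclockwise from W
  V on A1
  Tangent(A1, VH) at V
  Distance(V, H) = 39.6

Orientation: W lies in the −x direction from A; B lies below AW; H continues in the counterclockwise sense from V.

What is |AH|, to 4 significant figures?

75.13

A is at the origin; AW is horizontal with |AW| = 58.1 and W on the −x side, so W = (-58.10, 0.000). Tangency of A1 to AW means the radius BW is perpendicular to AW, so B = W + (0, -4.6) = (-58.10, -4.600). On A1, W sits at bearing 90° from B; a 93° counterclockwise sweep puts V at bearing 183°, so V = B + 4.6·(cos 183°, sin 183°) = (-62.69, -4.841). Since A1 is tangent to VH there, BV ⟂ VH, so VH runs along (−sin 183°, cos 183°); with |VH| = 39.6, H = (-60.62, -44.39). Then |AH| = |H − A| = 75.13.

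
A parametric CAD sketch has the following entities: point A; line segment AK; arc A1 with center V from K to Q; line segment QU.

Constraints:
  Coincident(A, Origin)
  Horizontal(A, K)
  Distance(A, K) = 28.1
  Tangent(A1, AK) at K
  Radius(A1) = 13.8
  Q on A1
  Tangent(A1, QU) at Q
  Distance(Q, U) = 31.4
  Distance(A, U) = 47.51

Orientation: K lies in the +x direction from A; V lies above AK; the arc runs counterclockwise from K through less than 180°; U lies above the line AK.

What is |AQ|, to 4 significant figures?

44.46

A is at the origin; A and K share the same y with |AK| = 28.1 and K on the +x side, so K = (28.10, 0.000). Tangency of A1 to AK means the radius VK is perpendicular to AK, so V = K + (0, 13.8) = (28.10, 13.80). Since VQ ⟂ QU (tangency), |VU| = √(13.8² + 31.4²) = 34.30 regardless of where Q sits on A1. So U lies on both circle(A, 47.51) and circle(V, 34.30); the above-AK intersection is U = (14.44, 45.26). Q is the foot of the tangent from U: Q = (37.48, 23.92).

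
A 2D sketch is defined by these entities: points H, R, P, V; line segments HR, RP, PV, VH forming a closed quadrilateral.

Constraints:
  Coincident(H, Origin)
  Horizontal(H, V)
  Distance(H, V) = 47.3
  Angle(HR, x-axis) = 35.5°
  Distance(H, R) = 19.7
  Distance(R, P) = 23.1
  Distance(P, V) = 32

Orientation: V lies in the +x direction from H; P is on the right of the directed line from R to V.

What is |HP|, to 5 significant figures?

20.989

H is at the origin; H and V share the same y with |HV| = 47.3 and V in +x, so V = (47.3, 0). HR runs at 35.5° with |HR| = 19.7, so R = (16.038, 11.440). P is determined by |RP| = 23.1 and |PV| = 32.0 together: it lies at the intersection of circle(R, 23.1) and circle(V, 32.0). With |RV| = 33.289, the foot of the radical line on RV is 9.2791 from R and the perpendicular offset is √(23.1² − 9.2791²) = 21.154. Taking the right-of-RV solution: P = (17.482, -11.615).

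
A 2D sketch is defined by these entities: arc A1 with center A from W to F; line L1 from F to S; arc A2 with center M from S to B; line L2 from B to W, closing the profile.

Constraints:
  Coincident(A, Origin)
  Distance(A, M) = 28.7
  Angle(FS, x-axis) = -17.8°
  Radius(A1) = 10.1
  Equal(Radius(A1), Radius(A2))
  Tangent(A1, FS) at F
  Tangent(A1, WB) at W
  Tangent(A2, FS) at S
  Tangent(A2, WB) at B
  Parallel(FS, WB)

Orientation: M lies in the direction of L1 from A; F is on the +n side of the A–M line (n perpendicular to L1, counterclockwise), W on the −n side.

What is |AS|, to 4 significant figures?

30.43

The slot axis is L1's direction at -17.8°, so u = (cos -17.8°, sin -17.8°) = (0.9521, -0.3057) and n = (−sin -17.8°, cos -17.8°) = (0.3057, 0.9521). A is at the origin and M lies 28.7 along u from A, so M = 28.7·u = (27.33, -8.773). Tangency of A1 to both parallel lines with radius 10.1 puts F and W at A ± 10.1·n: F = (3.088, 9.617), W = (-3.088, -9.617). Equal radii place S and B the same way about M: S = M + 10.1·n = (30.41, 0.8431), B = M − 10.1·n = (24.24, -18.39). Then |AS| = |S − A| = 30.43.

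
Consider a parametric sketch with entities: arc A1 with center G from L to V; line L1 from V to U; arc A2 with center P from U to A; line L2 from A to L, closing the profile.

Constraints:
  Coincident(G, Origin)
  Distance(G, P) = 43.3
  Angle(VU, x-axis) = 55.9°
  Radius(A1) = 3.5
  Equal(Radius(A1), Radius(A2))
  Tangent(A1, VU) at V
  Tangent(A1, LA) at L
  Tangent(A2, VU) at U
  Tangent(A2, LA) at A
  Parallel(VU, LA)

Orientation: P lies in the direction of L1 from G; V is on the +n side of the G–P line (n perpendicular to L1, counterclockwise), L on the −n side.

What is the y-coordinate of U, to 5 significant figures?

37.817

Tangency of A1 to both parallel lines with radius 3.5 puts V and L at G ± 3.5·n: V = (-2.8982, 1.9622), L = (2.8982, -1.9622). Equal radii place U and A the same way about P: U = P + 3.5·n = (21.377, 37.817), A = P − 3.5·n = (27.174, 33.893). So U.y = 37.817.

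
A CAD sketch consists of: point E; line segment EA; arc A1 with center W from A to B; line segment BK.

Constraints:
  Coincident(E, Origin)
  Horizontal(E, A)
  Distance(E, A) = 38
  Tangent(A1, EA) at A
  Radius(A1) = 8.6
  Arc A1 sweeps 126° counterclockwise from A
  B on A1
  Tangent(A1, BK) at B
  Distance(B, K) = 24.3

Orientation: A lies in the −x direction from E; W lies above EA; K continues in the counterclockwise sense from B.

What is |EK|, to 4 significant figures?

56.25

E is at the origin; E and A share the same y with |EA| = 38.0 and A on the −x side, so A = (-38.00, 0.000). Tangency of A1 to EA means the radius WA is perpendicular to EA, so W = A + (0, 8.6) = (-38.00, 8.600). On A1, A sits at bearing -90° from W; a 126° counterclockwise sweep puts B at bearing 36°, so B = W + 8.6·(cos 36°, sin 36°) = (-31.04, 13.65). Since A1 is tangent to BK there, WB ⟂ BK, so BK runs along (−sin 36°, cos 36°); with |BK| = 24.3, K = (-45.33, 33.31). Then |EK| = |K − E| = 56.25.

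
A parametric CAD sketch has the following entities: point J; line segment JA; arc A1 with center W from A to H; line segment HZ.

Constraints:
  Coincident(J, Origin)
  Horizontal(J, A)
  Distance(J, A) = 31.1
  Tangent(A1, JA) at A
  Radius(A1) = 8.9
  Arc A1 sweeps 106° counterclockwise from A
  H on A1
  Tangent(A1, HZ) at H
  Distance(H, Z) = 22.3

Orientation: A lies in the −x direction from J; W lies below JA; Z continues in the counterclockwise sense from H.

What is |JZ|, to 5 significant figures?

46.882

J is at the origin; J and A share the same y with |JA| = 31.1 and A on the −x side, so A = (-31.100, 0.0000). A1 meets JA tangentially, so WA is at right angles to JA, so W = A + (0, -8.9) = (-31.100, -8.9000). On A1, A sits at bearing 90° from W; a 106° counterclockwise sweep puts H at bearing 196°, so H = W + 8.9·(cos 196°, sin 196°) = (-39.655, -11.353). Since A1 is tangent to HZ there, WH ⟂ HZ, so HZ runs along (−sin 196°, cos 196°); with |HZ| = 22.3, Z = (-33.509, -32.789). Then |JZ| = |Z − J| = 46.882.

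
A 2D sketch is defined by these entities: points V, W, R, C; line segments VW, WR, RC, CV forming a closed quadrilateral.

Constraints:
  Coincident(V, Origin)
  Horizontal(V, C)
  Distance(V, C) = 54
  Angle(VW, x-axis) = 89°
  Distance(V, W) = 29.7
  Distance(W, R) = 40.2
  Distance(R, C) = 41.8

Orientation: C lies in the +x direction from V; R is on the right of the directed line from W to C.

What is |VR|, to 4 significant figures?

15.59

V is at the origin; VC is horizontal with |VC| = 54.0 and C in +x, so C = (54.0, 0). VW runs at 89.0° with |VW| = 29.7, so W = (0.5183, 29.70). R is determined by |WR| = 40.2 and |RC| = 41.8 together: it lies at the intersection of circle(W, 40.2) and circle(C, 41.8). With |WC| = 61.17, the foot of the radical line on WC is 29.51 from W and the perpendicular offset is √(40.2² − 29.51²) = 27.29. Taking the right-of-WC solution: R = (13.07, -8.494).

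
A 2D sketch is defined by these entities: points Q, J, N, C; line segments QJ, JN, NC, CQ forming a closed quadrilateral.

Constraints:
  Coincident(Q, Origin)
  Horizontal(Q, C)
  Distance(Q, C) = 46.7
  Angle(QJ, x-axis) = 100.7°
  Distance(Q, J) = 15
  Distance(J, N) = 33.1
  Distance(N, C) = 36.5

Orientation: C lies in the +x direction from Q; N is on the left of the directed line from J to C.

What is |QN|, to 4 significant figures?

40.22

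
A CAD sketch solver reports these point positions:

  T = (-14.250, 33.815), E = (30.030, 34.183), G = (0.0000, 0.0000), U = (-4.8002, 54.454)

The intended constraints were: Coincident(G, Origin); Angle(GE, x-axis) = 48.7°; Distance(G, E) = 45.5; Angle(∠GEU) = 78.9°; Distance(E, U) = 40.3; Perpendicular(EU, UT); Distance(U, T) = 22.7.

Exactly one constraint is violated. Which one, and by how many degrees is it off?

Perpendicular(EU, UT) — off by 5.60°.

G = (0.00, 0.00) ✓; GE at 48.70° ✓; |GE| = 45.50 ✓; ∠GEU = 78.90° ✓; |EU| = 40.30 ✓; ∠(EU, UT) = 95.60° ✗; |UT| = 22.70 ✓.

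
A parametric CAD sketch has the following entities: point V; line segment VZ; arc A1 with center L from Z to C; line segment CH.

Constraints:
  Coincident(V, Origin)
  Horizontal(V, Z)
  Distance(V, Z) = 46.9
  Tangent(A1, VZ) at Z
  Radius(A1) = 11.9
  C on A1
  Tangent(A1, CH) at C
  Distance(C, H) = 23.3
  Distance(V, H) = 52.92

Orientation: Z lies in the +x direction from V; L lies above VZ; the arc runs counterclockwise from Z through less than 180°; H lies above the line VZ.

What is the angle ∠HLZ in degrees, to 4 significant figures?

160.7°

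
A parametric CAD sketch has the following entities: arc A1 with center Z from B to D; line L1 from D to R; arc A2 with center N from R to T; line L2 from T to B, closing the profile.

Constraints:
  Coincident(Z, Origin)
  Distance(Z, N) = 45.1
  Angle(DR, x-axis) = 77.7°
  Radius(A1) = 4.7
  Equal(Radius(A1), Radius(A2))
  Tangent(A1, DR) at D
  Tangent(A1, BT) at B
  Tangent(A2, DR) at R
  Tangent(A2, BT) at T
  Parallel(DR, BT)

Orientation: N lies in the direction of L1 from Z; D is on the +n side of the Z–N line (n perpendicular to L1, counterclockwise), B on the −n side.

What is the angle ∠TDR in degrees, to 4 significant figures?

11.77°

The slot axis is L1's direction at 77.7°, so u = (cos 77.7°, sin 77.7°) = (0.2130, 0.9770) and n = (−sin 77.7°, cos 77.7°) = (-0.9770, 0.2130). Z is at the origin and N lies 45.1 along u from Z, so N = 45.1·u = (9.608, 44.06). Tangency of A1 to both parallel lines with radius 4.7 puts D and B at Z ± 4.7·n: D = (-4.592, 1.001), B = (4.592, -1.001). Equal radii place R and T the same way about N: R = N + 4.7·n = (5.016, 45.07), T = N − 4.7·n = (14.20, 43.06). Then cos ∠TDR = DT·DR / (|DT||DR|), giving 11.77°.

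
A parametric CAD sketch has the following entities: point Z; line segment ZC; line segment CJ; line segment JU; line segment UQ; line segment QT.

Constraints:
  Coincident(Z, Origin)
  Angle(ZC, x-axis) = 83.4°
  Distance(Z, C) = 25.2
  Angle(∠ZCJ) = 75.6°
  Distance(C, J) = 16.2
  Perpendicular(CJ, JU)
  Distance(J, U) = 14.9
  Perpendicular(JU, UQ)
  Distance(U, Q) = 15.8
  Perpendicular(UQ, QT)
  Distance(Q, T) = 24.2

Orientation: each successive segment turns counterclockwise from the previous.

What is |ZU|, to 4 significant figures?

13.75

Z is at the origin; ZC runs at 83.4° with length 25.2, so C = (2.896, 25.03). ∠ZCJ = 75.6° gives CJ at -172.2° from the x-axis; with |CJ| = 16.2, J = (-13.15, 22.83). CJ ⟂ JU, so JU runs at -82.20°; with |JU| = 14.9, U = (-11.13, 8.072). Then |ZU| = |U − Z| = 13.75.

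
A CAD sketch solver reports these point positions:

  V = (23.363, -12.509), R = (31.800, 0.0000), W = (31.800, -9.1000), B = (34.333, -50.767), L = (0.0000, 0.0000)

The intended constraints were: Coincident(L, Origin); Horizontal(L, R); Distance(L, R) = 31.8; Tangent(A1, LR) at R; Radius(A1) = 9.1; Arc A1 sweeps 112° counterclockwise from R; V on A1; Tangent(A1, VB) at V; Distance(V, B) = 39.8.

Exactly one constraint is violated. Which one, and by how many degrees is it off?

Tangent(A1, VB) at V — off by 6.00°.

L = (0.00, 0.00) ✓; L.y = 0.00, R.y = 0.00 ✓; |LR| = 31.80 ✓; ∠(WR, RL) = 90.00° ✓; |WR| = 9.100 ✓; bearing(W→V) − bearing(W→R) = 112.0° ✓; |WV| = 9.100 ✓; ∠(WV, VB) = 96.00° ✗; |VB| = 39.80 ✓.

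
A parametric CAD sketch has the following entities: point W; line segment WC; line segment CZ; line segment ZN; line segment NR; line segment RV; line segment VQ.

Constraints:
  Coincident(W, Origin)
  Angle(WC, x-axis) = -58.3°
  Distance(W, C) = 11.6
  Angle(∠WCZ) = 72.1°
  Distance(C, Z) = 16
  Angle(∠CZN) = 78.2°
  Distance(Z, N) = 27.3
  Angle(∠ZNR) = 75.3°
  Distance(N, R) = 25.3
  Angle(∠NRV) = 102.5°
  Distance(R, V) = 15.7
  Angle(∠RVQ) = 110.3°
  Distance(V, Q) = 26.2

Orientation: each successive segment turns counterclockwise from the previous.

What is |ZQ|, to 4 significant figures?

3.124

W is at the origin; WC runs at -58.3° with length 11.6, so C = (6.095, -9.869). ∠WCZ = 72.1° gives CZ at 49.60° from the x-axis; with |CZ| = 16.0, Z = (16.47, 2.315). ∠CZN = 78.2° gives ZN at 151.4° from the x-axis; with |ZN| = 27.3, N = (-7.504, 15.38). ∠ZNR = 75.3° gives NR at -103.9° from the x-axis; with |NR| = 25.3, R = (-13.58, -9.176). ∠NRV = 102.5° gives RV at -26.40° from the x-axis; with |RV| = 15.7, V = (0.4814, -16.16). ∠RVQ = 110.3° gives VQ at 43.30° from the x-axis; with |VQ| = 26.2, Q = (19.55, 1.812). Then |ZQ| = |Q − Z| = 3.124.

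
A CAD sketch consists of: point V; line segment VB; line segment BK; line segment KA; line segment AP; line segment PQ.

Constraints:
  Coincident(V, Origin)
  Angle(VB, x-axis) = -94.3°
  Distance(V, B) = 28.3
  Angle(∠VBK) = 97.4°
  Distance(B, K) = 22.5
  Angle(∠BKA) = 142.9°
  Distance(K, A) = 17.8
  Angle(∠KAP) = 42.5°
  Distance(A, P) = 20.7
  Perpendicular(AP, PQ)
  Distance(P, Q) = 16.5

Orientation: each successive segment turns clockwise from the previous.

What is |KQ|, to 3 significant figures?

8.80

V is at the origin; VB runs at -94.3° with length 28.3, so B = (-2.12, -28.2). ∠VBK = 97.4° gives BK at -177° from the x-axis; with |BK| = 22.5, K = (-24.6, -29.4). ∠BKA = 142.9° gives KA at 146° from the x-axis; with |KA| = 17.8, A = (-39.3, -19.5). ∠KAP = 42.5° gives AP at 8.50° from the x-axis; with |AP| = 20.7, P = (-18.9, -16.4). The perpendicularity gives PQ at right angles to AP, so PQ runs at -81.5°; with |PQ| = 16.5, Q = (-16.4, -32.7). Then |KQ| = |Q − K| = 8.80.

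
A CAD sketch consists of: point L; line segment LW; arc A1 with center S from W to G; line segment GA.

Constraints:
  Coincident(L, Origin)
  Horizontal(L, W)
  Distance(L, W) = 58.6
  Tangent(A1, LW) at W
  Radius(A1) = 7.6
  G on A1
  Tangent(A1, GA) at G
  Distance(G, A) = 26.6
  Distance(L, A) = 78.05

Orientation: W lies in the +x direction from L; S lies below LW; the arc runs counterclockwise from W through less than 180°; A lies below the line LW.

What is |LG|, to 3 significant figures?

54.5

L is at the origin; LW is horizontal with |LW| = 58.6 and W on the +x side, so W = (58.6, 0.00). Tangency of A1 to LW means the radius SW is perpendicular to LW, so S = W + (0, -7.6) = (58.6, -7.60). Since SG ⟂ GA (tangency), |SA| = √(7.6² + 26.6²) = 27.7 regardless of where G sits on A1. So A lies on both circle(L, 78.05) and circle(S, 27.7); the below-LW intersection is A = (71.1, -32.3). G is the foot of the tangent from A: G = (53.0, -12.8).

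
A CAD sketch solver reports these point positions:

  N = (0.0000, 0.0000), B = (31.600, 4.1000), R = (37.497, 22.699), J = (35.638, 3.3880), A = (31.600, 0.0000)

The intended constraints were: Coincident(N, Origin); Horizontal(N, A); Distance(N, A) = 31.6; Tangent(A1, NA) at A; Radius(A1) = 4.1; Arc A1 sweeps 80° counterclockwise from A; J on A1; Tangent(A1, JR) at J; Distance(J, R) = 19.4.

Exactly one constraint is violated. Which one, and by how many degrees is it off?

Tangent(A1, JR) at J — off by 4.50°.

N = (0.00, 0.00) ✓; N.y = 0.00, A.y = 0.00 ✓; |NA| = 31.60 ✓; ∠(BA, AN) = 90.00° ✓; |BA| = 4.100 ✓; bearing(B→J) − bearing(B→A) = 80.00° ✓; |BJ| = 4.100 ✓; ∠(BJ, JR) = 85.50° ✗; |JR| = 19.40 ✓.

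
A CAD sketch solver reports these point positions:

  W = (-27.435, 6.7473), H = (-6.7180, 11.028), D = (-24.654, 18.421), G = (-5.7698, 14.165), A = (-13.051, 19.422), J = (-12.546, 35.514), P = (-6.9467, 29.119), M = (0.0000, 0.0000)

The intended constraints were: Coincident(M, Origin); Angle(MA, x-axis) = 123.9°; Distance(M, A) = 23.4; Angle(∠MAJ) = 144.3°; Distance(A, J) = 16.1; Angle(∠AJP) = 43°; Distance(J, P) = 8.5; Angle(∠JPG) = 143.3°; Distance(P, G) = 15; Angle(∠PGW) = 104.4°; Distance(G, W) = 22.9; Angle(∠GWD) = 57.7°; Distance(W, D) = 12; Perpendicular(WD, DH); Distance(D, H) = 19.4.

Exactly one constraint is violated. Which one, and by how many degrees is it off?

Perpendicular(WD, DH) — off by 9.00°.

M = (0.00, 0.00) ✓; MA at 123.9° ✓; |MA| = 23.40 ✓; ∠MAJ = 144.3° ✓; |AJ| = 16.10 ✓; ∠AJP = 43.00° ✓; |JP| = 8.500 ✓; ∠JPG = 143.3° ✓; |PG| = 15.00 ✓; ∠PGW = 104.4° ✓; |GW| = 22.90 ✓; ∠GWD = 57.70° ✓; |WD| = 12.00 ✓; ∠(WD, DH) = 99.00° ✗; |DH| = 19.40 ✓.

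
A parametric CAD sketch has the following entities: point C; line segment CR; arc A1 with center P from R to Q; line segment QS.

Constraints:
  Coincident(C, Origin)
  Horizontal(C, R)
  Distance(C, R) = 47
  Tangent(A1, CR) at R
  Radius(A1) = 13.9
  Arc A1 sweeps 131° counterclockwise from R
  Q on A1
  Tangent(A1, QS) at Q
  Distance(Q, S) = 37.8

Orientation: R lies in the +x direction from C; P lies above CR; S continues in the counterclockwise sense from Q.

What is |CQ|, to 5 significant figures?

61.928

C is at the origin; C and R share the same y with |CR| = 47.0 and R on the +x side, so R = (47.000, 0.0000). A1 meets CR tangentially, so PR is at right angles to CR, so P = R + (0, 13.9) = (47.000, 13.900). On A1, R sits at bearing -90° from P; a 131° counterclockwise sweep puts Q at bearing 41°, so Q = P + 13.9·(cos 41°, sin 41°) = (57.490, 23.019). Then |CQ| = |Q − C| = 61.928.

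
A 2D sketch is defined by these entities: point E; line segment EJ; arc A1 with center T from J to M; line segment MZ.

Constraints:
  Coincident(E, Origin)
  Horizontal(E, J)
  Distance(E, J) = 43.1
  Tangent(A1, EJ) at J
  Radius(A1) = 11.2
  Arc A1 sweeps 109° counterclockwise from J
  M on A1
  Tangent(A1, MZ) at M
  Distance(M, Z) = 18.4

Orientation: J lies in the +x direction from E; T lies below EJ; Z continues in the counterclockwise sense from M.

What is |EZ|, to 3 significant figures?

50.2

On A1, J sits at bearing 90° from T; a 109° counterclockwise sweep puts M at bearing 199°, so M = T + 11.2·(cos 199°, sin 199°) = (32.5, -14.8). The tangent condition forces TM to be normal to MZ, so MZ runs along (−sin 199°, cos 199°); with |MZ| = 18.4, Z = (38.5, -32.2). Then |EZ| = |Z − E| = 50.2.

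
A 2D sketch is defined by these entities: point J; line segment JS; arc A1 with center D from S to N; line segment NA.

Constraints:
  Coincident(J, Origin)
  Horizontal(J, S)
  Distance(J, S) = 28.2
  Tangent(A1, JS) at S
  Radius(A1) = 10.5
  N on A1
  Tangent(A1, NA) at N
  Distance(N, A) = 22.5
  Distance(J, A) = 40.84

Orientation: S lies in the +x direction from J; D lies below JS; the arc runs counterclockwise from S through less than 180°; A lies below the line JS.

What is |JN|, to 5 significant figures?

21.724

Checks: ∠(DS, SJ) = 90.00° ✓; |DS| = 10.50 ✓; |DN| = 10.50 ✓; ∠(DN, NA) = 90.00° ✓; |NA| = 22.50 ✓; |JA| = 40.84 ✓.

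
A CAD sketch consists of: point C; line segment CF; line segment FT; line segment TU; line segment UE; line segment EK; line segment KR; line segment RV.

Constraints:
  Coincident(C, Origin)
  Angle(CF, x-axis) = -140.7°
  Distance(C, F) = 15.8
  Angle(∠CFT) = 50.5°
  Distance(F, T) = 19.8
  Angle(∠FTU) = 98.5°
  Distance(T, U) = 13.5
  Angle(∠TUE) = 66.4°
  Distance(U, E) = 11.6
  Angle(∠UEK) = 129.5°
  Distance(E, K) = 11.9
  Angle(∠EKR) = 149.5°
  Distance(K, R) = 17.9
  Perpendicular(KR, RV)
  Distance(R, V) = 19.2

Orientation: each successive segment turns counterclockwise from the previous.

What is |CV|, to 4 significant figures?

32.96

C is at the origin; CF runs at -140.7° with length 15.8, so F = (-12.23, -10.01). ∠CFT = 50.5° gives FT at -11.20° from the x-axis; with |FT| = 19.8, T = (7.196, -13.85). ∠FTU = 98.5° gives TU at 70.30° from the x-axis; with |TU| = 13.5, U = (11.75, -1.143). ∠TUE = 66.4° gives UE at -176.1° from the x-axis; with |UE| = 11.6, E = (0.1739, -1.932). ∠UEK = 129.5° gives EK at -125.6° from the x-axis; with |EK| = 11.9, K = (-6.753, -11.61). ∠EKR = 149.5° gives KR at -95.10° from the x-axis; with |KR| = 17.9, R = (-8.345, -29.44). KR ⟂ RV, so RV runs at -5.100°; with |RV| = 19.2, V = (10.78, -31.14). Then |CV| = |V − C| = 32.96.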